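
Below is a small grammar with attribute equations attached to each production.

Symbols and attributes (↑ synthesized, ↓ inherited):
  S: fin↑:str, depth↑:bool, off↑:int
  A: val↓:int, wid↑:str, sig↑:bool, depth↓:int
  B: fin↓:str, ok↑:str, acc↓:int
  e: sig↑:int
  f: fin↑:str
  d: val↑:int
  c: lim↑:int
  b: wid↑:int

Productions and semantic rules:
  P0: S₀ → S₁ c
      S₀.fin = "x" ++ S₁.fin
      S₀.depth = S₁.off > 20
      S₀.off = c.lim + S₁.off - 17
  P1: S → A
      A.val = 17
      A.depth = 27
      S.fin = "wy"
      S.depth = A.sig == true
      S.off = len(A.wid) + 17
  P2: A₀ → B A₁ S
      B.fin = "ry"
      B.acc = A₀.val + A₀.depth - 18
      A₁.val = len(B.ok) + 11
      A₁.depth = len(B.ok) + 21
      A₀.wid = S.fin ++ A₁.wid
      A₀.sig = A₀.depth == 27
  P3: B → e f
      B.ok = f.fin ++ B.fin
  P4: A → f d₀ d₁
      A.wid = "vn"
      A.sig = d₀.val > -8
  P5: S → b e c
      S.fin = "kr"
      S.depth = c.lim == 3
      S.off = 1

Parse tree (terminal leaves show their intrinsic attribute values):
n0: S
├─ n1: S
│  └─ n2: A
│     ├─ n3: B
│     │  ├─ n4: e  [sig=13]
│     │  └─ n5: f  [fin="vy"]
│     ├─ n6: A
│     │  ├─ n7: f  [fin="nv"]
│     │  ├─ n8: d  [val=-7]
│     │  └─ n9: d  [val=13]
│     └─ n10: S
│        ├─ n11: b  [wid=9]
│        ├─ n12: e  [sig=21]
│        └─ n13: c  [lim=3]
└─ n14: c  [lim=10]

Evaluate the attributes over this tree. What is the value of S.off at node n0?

14

1. n2.val = 17  [17]
2. n2.depth = 27  [27]
3. n3.fin = "ry"  ["ry"]
4. n3.acc = 26  [A₀.val + A₀.depth - 18]
5. n4.sig = 13  [terminal]
6. n5.fin = "vy"  [terminal]
7. n3.ok = "vyry"  [f.fin ++ B.fin]
8. n6.val = 15  [len(B.ok) + 11]
9. n6.depth = 25  [len(B.ok) + 21]
10. n7.fin = "nv"  [terminal]
11. n8.val = -7  [terminal]
12. n9.val = 13  [terminal]
13. n6.wid = "vn"  ["vn"]
14. n6.sig = true  [d₀.val > -8]
15. n11.wid = 9  [terminal]
16. n12.sig = 21  [terminal]
17. n13.lim = 3  [terminal]
18. n10.fin = "kr"  ["kr"]
19. n10.depth = true  [c.lim == 3]
20. n10.off = 1  [1]
21. n2.wid = "krvn"  [S.fin ++ A₁.wid]
22. n2.sig = true  [A₀.depth == 27]
23. n1.fin = "wy"  ["wy"]
24. n1.depth = true  [A.sig == true]
25. n1.off = 21  [len(A.wid) + 17]
26. n14.lim = 10  [terminal]
27. n0.fin = "xwy"  ["x" ++ S₁.fin]
28. n0.depth = true  [S₁.off > 20]
29. n0.off = 14  [c.lim + S₁.off - 17]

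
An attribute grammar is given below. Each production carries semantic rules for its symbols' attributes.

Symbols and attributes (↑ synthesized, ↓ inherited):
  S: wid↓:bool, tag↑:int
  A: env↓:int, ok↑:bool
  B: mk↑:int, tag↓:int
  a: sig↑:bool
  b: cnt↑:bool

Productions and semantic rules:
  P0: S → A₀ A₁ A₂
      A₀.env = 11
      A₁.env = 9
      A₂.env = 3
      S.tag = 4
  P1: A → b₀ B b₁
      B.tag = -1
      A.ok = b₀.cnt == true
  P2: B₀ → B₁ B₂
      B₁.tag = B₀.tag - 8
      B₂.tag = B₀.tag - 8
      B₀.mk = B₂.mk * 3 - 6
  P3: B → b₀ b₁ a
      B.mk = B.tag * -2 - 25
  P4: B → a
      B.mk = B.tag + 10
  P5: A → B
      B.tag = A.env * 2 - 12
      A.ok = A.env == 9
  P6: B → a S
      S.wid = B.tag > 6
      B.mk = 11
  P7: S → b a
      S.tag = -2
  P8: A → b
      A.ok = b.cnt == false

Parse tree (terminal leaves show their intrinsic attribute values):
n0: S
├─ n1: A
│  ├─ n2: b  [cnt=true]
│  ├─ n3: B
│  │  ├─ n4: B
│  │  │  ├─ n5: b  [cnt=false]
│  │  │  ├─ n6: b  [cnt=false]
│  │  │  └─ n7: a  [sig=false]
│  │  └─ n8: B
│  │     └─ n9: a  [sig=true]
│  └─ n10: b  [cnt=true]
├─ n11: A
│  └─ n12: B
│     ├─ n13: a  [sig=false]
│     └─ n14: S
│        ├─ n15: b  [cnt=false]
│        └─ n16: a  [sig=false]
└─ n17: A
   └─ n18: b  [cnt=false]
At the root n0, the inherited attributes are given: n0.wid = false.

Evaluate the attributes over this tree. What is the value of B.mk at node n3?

1. n0.wid = false  [given at root]
2. n1.env = 11  [11]
3. n2.cnt = true  [terminal]
4. n3.tag = -1  [-1]
5. n4.tag = -9  [B₀.tag - 8]
6. n5.cnt = false  [terminal]
7. n6.cnt = false  [terminal]
8. n7.sig = false  [terminal]
9. n4.mk = -7  [B.tag * -2 - 25]
10. n8.tag = -9  [B₀.tag - 8]
11. n9.sig = true  [terminal]
12. n8.mk = 1  [B.tag + 10]
13. n3.mk = -3  [B₂.mk * 3 - 6]
14. n10.cnt = true  [terminal]
15. n1.ok = true  [b₀.cnt == true]
16. n11.env = 9  [9]
17. n12.tag = 6  [A.env * 2 - 12]
18. n13.sig = false  [terminal]
19. n14.wid = false  [B.tag > 6]
20. n15.cnt = false  [terminal]
21. n16.sig = false  [terminal]
22. n14.tag = -2  [-2]
23. n12.mk = 11  [11]
24. n11.ok = true  [A.env == 9]
25. n17.env = 3  [3]
26. n18.cnt = false  [terminal]
27. n17.ok = true  [b.cnt == false]
28. n0.tag = 4  [4]

-3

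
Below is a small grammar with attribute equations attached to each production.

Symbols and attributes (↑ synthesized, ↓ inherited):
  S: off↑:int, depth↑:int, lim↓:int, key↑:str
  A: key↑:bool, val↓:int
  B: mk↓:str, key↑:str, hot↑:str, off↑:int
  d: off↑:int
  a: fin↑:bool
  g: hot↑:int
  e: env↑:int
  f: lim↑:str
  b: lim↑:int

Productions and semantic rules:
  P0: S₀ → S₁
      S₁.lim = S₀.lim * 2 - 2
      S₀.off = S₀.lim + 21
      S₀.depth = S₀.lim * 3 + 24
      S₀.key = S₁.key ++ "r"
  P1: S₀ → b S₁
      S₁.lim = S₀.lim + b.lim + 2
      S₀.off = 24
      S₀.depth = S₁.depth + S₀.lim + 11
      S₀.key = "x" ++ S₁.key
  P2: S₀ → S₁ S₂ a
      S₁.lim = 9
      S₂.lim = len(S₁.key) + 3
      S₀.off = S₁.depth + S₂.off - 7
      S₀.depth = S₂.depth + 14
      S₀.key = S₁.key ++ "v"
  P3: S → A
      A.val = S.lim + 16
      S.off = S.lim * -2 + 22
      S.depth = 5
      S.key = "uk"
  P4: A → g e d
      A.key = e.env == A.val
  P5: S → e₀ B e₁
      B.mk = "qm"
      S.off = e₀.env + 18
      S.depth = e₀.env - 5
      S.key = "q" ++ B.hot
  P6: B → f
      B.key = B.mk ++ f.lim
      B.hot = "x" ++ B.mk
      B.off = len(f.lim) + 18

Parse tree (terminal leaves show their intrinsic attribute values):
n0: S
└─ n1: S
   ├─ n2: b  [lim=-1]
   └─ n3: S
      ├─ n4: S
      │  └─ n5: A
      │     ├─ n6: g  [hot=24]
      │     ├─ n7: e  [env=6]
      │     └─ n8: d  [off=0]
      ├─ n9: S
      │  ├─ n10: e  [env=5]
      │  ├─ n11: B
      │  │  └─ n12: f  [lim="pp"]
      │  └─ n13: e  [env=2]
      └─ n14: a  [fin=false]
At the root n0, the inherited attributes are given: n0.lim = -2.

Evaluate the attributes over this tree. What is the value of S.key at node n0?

"xukvr"

1. n0.lim = -2  [given at root]
2. n1.lim = -6  [S₀.lim * 2 - 2]
3. n2.lim = -1  [terminal]
4. n3.lim = -5  [S₀.lim + b.lim + 2]
5. n4.lim = 9  [9]
6. n5.val = 25  [S.lim + 16]
7. n6.hot = 24  [terminal]
8. n7.env = 6  [terminal]
9. n8.off = 0  [terminal]
10. n5.key = false  [e.env == A.val]
11. n4.off = 4  [S.lim * -2 + 22]
12. n4.depth = 5  [5]
13. n4.key = "uk"  ["uk"]
14. n9.lim = 5  [len(S₁.key) + 3]
15. n10.env = 5  [terminal]
16. n11.mk = "qm"  ["qm"]
17. n12.lim = "pp"  [terminal]
18. n11.key = "qmpp"  [B.mk ++ f.lim]
19. n11.hot = "xqm"  ["x" ++ B.mk]
20. n11.off = 20  [len(f.lim) + 18]
21. n13.env = 2  [terminal]
22. n9.off = 23  [e₀.env + 18]
23. n9.depth = 0  [e₀.env - 5]
24. n9.key = "qxqm"  ["q" ++ B.hot]
25. n14.fin = false  [terminal]
26. n3.off = 21  [S₁.depth + S₂.off - 7]
27. n3.depth = 14  [S₂.depth + 14]
28. n3.key = "ukv"  [S₁.key ++ "v"]
29. n1.off = 24  [24]
30. n1.depth = 19  [S₁.depth + S₀.lim + 11]
31. n1.key = "xukv"  ["x" ++ S₁.key]
32. n0.off = 19  [S₀.lim + 21]
33. n0.depth = 18  [S₀.lim * 3 + 24]
34. n0.key = "xukvr"  [S₁.key ++ "r"]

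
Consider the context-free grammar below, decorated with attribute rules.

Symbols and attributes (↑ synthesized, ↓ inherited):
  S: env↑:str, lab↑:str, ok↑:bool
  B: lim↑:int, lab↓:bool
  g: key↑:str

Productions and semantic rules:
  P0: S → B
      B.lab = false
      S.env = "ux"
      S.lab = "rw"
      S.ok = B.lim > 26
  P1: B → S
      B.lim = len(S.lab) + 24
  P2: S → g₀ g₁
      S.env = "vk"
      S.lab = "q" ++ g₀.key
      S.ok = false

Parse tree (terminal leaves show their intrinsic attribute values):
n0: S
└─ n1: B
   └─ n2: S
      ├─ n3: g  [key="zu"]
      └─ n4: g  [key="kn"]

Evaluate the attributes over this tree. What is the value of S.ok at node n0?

1. n1.lab = false  [false]
2. n3.key = "zu"  [terminal]
3. n4.key = "kn"  [terminal]
4. n2.env = "vk"  ["vk"]
5. n2.lab = "qzu"  ["q" ++ g₀.key]
6. n2.ok = false  [false]
7. n1.lim = 27  [len(S.lab) + 24]
8. n0.env = "ux"  ["ux"]
9. n0.lab = "rw"  ["rw"]
10. n0.ok = true  [B.lim > 26]

true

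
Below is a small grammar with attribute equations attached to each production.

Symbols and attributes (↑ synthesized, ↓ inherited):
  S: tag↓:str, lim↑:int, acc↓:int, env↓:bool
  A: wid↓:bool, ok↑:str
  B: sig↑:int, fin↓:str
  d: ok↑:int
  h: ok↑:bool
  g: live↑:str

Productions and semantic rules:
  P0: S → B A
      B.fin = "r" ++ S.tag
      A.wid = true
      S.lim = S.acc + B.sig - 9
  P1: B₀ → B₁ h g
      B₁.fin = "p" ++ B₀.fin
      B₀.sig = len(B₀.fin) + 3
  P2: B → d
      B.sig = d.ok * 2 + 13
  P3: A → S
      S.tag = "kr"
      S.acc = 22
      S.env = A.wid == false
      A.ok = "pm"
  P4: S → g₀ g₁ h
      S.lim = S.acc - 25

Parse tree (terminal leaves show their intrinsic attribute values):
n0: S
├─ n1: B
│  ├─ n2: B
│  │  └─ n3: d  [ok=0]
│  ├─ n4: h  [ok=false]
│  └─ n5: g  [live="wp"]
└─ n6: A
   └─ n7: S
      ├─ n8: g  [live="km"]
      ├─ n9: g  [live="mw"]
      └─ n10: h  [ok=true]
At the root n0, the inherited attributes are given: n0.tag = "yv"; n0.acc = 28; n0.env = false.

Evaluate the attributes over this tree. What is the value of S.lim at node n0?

1. n0.tag = "yv"  [given at root]
2. n0.acc = 28  [given at root]
3. n0.env = false  [given at root]
4. n1.fin = "ryv"  ["r" ++ S.tag]
5. n2.fin = "pryv"  ["p" ++ B₀.fin]
6. n3.ok = 0  [terminal]
7. n2.sig = 13  [d.ok * 2 + 13]
8. n4.ok = false  [terminal]
9. n5.live = "wp"  [terminal]
10. n1.sig = 6  [len(B₀.fin) + 3]
11. n6.wid = true  [true]
12. n7.tag = "kr"  ["kr"]
13. n7.acc = 22  [22]
14. n7.env = false  [A.wid == false]
15. n8.live = "km"  [terminal]
16. n9.live = "mw"  [terminal]
17. n10.ok = true  [terminal]
18. n7.lim = -3  [S.acc - 25]
19. n6.ok = "pm"  ["pm"]
20. n0.lim = 25  [S.acc + B.sig - 9]

25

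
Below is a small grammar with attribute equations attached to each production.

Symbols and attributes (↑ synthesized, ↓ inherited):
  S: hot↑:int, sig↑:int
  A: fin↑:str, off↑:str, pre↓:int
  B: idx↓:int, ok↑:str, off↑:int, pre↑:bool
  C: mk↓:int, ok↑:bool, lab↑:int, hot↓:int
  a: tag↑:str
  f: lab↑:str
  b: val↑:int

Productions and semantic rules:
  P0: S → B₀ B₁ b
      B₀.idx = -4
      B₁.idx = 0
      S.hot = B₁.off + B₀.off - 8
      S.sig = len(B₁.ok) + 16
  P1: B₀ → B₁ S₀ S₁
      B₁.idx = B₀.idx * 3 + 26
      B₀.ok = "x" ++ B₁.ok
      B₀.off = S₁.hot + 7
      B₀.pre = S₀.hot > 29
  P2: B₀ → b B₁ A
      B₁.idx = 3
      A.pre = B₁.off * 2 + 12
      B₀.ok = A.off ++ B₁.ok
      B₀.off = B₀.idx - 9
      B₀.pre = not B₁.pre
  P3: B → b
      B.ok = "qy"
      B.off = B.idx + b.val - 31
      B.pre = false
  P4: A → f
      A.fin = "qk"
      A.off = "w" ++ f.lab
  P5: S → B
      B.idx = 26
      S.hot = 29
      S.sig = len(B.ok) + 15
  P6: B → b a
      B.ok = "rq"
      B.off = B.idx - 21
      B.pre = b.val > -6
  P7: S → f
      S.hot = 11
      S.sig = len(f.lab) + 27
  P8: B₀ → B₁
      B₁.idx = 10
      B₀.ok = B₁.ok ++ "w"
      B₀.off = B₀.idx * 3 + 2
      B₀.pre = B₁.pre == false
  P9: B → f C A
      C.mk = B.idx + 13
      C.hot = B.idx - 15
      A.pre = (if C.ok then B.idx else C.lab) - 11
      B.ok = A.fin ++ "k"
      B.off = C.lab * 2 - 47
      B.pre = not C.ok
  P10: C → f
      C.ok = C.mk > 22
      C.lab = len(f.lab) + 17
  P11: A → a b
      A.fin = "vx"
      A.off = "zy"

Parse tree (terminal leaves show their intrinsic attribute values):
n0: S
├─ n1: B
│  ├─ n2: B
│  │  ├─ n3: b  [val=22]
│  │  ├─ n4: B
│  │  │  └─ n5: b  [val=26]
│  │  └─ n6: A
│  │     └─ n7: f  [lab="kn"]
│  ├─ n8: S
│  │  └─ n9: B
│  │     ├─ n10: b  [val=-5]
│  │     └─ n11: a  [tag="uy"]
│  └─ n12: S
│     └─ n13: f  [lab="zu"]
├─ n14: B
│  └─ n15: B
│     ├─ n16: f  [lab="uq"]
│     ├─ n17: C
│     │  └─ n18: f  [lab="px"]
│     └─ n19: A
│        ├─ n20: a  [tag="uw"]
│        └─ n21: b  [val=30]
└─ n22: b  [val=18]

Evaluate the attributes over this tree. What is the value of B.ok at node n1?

1. n1.idx = -4  [-4]
2. n2.idx = 14  [B₀.idx * 3 + 26]
3. n3.val = 22  [terminal]
4. n4.idx = 3  [3]
5. n5.val = 26  [terminal]
6. n4.ok = "qy"  ["qy"]
7. n4.off = -2  [B.idx + b.val - 31]
8. n4.pre = false  [false]
9. n6.pre = 8  [B₁.off * 2 + 12]
10. n7.lab = "kn"  [terminal]
11. n6.fin = "qk"  ["qk"]
12. n6.off = "wkn"  ["w" ++ f.lab]
13. n2.ok = "wknqy"  [A.off ++ B₁.ok]
14. n2.off = 5  [B₀.idx - 9]
15. n2.pre = true  [not B₁.pre]
16. n9.idx = 26  [26]
17. n10.val = -5  [terminal]
18. n11.tag = "uy"  [terminal]
19. n9.ok = "rq"  ["rq"]
20. n9.off = 5  [B.idx - 21]
21. n9.pre = true  [b.val > -6]
22. n8.hot = 29  [29]
23. n8.sig = 17  [len(B.ok) + 15]
24. n13.lab = "zu"  [terminal]
25. n12.hot = 11  [11]
26. n12.sig = 29  [len(f.lab) + 27]
27. n1.ok = "xwknqy"  ["x" ++ B₁.ok]
28. n1.off = 18  [S₁.hot + 7]
29. n1.pre = false  [S₀.hot > 29]
30. n14.idx = 0  [0]
31. n15.idx = 10  [10]
32. n16.lab = "uq"  [terminal]
33. n17.mk = 23  [B.idx + 13]
34. n17.hot = -5  [B.idx - 15]
35. n18.lab = "px"  [terminal]
36. n17.ok = true  [C.mk > 22]
37. n17.lab = 19  [len(f.lab) + 17]
38. n19.pre = -1  [(if C.ok then B.idx else C.lab) - 11]
39. n20.tag = "uw"  [terminal]
40. n21.val = 30  [terminal]
41. n19.fin = "vx"  ["vx"]
42. n19.off = "zy"  ["zy"]
43. n15.ok = "vxk"  [A.fin ++ "k"]
44. n15.off = -9  [C.lab * 2 - 47]
45. n15.pre = false  [not C.ok]
46. n14.ok = "vxkw"  [B₁.ok ++ "w"]
47. n14.off = 2  [B₀.idx * 3 + 2]
48. n14.pre = true  [B₁.pre == false]
49. n22.val = 18  [terminal]
50. n0.hot = 12  [B₁.off + B₀.off - 8]
51. n0.sig = 20  [len(B₁.ok) + 16]

"xwknqy"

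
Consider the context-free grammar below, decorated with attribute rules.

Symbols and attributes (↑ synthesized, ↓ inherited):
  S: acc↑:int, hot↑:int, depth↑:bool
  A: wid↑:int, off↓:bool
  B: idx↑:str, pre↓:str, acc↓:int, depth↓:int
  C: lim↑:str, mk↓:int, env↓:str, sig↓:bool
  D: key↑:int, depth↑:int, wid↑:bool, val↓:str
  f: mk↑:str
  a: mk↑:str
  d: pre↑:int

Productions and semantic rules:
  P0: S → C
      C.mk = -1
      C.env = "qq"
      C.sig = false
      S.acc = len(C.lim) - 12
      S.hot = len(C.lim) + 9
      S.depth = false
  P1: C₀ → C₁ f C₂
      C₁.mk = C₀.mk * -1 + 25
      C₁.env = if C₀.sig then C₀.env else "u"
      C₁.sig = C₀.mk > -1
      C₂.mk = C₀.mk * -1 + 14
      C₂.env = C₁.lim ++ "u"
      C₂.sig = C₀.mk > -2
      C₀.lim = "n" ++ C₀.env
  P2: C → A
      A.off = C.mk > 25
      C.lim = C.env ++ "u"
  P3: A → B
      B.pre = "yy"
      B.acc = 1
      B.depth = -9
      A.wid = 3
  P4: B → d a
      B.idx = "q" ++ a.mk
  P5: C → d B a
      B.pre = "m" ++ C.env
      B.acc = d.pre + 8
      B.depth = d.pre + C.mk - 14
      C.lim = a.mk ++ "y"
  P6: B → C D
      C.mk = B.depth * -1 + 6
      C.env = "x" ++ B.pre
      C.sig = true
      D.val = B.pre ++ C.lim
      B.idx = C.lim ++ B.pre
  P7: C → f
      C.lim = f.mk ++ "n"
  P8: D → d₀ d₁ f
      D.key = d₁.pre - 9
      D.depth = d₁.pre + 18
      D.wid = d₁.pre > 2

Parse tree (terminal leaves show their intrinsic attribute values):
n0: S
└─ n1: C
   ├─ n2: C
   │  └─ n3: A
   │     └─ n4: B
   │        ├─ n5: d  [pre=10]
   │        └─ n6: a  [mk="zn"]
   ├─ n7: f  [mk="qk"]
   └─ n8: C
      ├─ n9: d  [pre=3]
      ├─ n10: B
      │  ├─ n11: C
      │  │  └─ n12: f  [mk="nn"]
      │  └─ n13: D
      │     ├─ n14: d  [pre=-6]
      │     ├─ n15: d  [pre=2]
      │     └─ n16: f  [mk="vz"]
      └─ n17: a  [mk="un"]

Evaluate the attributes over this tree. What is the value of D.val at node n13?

1. n1.mk = -1  [-1]
2. n1.env = "qq"  ["qq"]
3. n1.sig = false  [false]
4. n2.mk = 26  [C₀.mk * -1 + 25]
5. n2.env = "u"  [if C₀.sig then C₀.env else "u"]
6. n2.sig = false  [C₀.mk > -1]
7. n3.off = true  [C.mk > 25]
8. n4.pre = "yy"  ["yy"]
9. n4.acc = 1  [1]
10. n4.depth = -9  [-9]
11. n5.pre = 10  [terminal]
12. n6.mk = "zn"  [terminal]
13. n4.idx = "qzn"  ["q" ++ a.mk]
14. n3.wid = 3  [3]
15. n2.lim = "uu"  [C.env ++ "u"]
16. n7.mk = "qk"  [terminal]
17. n8.mk = 15  [C₀.mk * -1 + 14]
18. n8.env = "uuu"  [C₁.lim ++ "u"]
19. n8.sig = true  [C₀.mk > -2]
20. n9.pre = 3  [terminal]
21. n10.pre = "muuu"  ["m" ++ C.env]
22. n10.acc = 11  [d.pre + 8]
23. n10.depth = 4  [d.pre + C.mk - 14]
24. n11.mk = 2  [B.depth * -1 + 6]
25. n11.env = "xmuuu"  ["x" ++ B.pre]
26. n11.sig = true  [true]
27. n12.mk = "nn"  [terminal]
28. n11.lim = "nnn"  [f.mk ++ "n"]
29. n13.val = "muuunnn"  [B.pre ++ C.lim]
30. n14.pre = -6  [terminal]
31. n15.pre = 2  [terminal]
32. n16.mk = "vz"  [terminal]
33. n13.key = -7  [d₁.pre - 9]
34. n13.depth = 20  [d₁.pre + 18]
35. n13.wid = false  [d₁.pre > 2]
36. n10.idx = "nnnmuuu"  [C.lim ++ B.pre]
37. n17.mk = "un"  [terminal]
38. n8.lim = "uny"  [a.mk ++ "y"]
39. n1.lim = "nqq"  ["n" ++ C₀.env]
40. n0.acc = -9  [len(C.lim) - 12]
41. n0.hot = 12  [len(C.lim) + 9]
42. n0.depth = false  [false]

"muuunnn"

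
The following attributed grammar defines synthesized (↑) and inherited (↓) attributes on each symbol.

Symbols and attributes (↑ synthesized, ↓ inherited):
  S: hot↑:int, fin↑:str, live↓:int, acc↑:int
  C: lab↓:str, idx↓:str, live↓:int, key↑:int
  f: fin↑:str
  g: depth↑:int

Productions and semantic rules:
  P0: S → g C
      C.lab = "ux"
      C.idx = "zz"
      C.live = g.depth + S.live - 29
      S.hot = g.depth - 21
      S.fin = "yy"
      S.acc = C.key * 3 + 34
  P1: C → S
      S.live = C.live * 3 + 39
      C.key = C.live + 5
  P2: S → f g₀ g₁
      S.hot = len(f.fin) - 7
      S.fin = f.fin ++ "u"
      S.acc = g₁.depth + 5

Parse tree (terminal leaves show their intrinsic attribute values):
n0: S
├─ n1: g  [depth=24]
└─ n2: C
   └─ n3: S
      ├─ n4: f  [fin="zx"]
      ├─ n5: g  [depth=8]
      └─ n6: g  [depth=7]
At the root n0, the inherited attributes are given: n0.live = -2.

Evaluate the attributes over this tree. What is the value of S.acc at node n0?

1. n0.live = -2  [given at root]
2. n1.depth = 24  [terminal]
3. n2.lab = "ux"  ["ux"]
4. n2.idx = "zz"  ["zz"]
5. n2.live = -7  [g.depth + S.live - 29]
6. n3.live = 18  [C.live * 3 + 39]
7. n4.fin = "zx"  [terminal]
8. n5.depth = 8  [terminal]
9. n6.depth = 7  [terminal]
10. n3.hot = -5  [len(f.fin) - 7]
11. n3.fin = "zxu"  [f.fin ++ "u"]
12. n3.acc = 12  [g₁.depth + 5]
13. n2.key = -2  [C.live + 5]
14. n0.hot = 3  [g.depth - 21]
15. n0.fin = "yy"  ["yy"]
16. n0.acc = 28  [C.key * 3 + 34]

28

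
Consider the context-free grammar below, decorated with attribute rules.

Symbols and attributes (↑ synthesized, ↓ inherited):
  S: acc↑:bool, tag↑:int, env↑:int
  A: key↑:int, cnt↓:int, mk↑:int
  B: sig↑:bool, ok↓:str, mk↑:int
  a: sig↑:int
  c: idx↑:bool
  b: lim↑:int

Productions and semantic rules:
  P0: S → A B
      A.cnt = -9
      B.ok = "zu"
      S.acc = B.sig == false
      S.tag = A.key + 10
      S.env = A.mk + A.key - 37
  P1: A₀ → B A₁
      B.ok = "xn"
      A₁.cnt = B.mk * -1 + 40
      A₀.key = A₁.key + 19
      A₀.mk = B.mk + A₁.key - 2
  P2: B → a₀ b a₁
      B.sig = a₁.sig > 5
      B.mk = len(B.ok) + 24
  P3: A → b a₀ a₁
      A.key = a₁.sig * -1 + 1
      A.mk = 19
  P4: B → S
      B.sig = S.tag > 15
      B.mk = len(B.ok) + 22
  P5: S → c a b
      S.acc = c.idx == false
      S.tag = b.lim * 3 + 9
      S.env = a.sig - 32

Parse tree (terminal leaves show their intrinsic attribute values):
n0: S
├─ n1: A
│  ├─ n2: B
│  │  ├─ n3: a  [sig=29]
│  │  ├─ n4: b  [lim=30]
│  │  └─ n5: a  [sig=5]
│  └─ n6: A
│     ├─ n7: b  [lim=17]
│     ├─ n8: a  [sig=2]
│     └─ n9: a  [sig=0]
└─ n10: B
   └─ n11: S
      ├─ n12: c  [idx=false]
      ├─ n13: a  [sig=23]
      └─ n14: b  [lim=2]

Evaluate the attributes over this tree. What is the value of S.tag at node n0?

1. n1.cnt = -9  [-9]
2. n2.ok = "xn"  ["xn"]
3. n3.sig = 29  [terminal]
4. n4.lim = 30  [terminal]
5. n5.sig = 5  [terminal]
6. n2.sig = false  [a₁.sig > 5]
7. n2.mk = 26  [len(B.ok) + 24]
8. n6.cnt = 14  [B.mk * -1 + 40]
9. n7.lim = 17  [terminal]
10. n8.sig = 2  [terminal]
11. n9.sig = 0  [terminal]
12. n6.key = 1  [a₁.sig * -1 + 1]
13. n6.mk = 19  [19]
14. n1.key = 20  [A₁.key + 19]
15. n1.mk = 25  [B.mk + A₁.key - 2]
16. n10.ok = "zu"  ["zu"]
17. n12.idx = false  [terminal]
18. n13.sig = 23  [terminal]
19. n14.lim = 2  [terminal]
20. n11.acc = true  [c.idx == false]
21. n11.tag = 15  [b.lim * 3 + 9]
22. n11.env = -9  [a.sig - 32]
23. n10.sig = false  [S.tag > 15]
24. n10.mk = 24  [len(B.ok) + 22]
25. n0.acc = true  [B.sig == false]
26. n0.tag = 30  [A.key + 10]
27. n0.env = 8  [A.mk + A.key - 37]

30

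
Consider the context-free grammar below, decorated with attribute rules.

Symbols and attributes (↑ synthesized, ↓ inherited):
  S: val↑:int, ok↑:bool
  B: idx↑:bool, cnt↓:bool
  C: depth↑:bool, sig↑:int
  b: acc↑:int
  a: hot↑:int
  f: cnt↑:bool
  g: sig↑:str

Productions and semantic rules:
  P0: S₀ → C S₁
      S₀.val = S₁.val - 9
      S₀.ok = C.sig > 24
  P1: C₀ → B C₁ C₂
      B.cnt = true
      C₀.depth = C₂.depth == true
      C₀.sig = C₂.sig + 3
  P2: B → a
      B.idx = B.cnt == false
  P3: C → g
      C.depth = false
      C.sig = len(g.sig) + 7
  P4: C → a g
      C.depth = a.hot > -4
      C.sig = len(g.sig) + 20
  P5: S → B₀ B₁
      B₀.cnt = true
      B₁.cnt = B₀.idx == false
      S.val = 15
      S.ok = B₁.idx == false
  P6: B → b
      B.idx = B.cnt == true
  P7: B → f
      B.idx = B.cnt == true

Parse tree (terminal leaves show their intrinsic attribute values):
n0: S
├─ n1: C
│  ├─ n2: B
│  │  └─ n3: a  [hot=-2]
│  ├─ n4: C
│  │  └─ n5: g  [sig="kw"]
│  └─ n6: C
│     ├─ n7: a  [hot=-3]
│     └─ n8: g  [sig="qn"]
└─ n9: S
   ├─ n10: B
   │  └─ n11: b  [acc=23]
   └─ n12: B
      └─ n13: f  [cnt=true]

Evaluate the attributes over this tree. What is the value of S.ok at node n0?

true

1. n2.cnt = true  [true]
2. n3.hot = -2  [terminal]
3. n2.idx = false  [B.cnt == false]
4. n5.sig = "kw"  [terminal]
5. n4.depth = false  [false]
6. n4.sig = 9  [len(g.sig) + 7]
7. n7.hot = -3  [terminal]
8. n8.sig = "qn"  [terminal]
9. n6.depth = true  [a.hot > -4]
10. n6.sig = 22  [len(g.sig) + 20]
11. n1.depth = true  [C₂.depth == true]
12. n1.sig = 25  [C₂.sig + 3]
13. n10.cnt = true  [true]
14. n11.acc = 23  [terminal]
15. n10.idx = true  [B.cnt == true]
16. n12.cnt = false  [B₀.idx == false]
17. n13.cnt = true  [terminal]
18. n12.idx = false  [B.cnt == true]
19. n9.val = 15  [15]
20. n9.ok = true  [B₁.idx == false]
21. n0.val = 6  [S₁.val - 9]
22. n0.ok = true  [C.sig > 24]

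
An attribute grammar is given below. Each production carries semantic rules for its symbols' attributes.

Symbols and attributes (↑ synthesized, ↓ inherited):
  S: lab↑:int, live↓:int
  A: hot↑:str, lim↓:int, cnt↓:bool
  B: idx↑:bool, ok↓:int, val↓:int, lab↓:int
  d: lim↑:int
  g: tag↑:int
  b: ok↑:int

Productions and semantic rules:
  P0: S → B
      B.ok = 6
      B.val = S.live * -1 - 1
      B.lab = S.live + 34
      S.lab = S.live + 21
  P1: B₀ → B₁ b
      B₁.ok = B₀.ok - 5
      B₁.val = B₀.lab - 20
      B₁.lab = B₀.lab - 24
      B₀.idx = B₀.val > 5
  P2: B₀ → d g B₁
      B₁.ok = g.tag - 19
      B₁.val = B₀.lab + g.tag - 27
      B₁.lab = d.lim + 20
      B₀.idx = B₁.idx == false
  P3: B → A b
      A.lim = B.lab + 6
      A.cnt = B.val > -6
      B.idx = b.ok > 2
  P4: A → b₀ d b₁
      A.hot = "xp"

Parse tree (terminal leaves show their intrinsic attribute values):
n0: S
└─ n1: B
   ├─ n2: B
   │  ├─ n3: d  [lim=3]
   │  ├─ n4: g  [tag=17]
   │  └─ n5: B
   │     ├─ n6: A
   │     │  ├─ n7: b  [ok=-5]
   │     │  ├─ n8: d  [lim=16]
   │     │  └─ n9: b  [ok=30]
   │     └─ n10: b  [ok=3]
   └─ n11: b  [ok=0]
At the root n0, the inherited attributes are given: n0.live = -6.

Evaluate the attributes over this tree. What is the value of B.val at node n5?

1. n0.live = -6  [given at root]
2. n1.ok = 6  [6]
3. n1.val = 5  [S.live * -1 - 1]
4. n1.lab = 28  [S.live + 34]
5. n2.ok = 1  [B₀.ok - 5]
6. n2.val = 8  [B₀.lab - 20]
7. n2.lab = 4  [B₀.lab - 24]
8. n3.lim = 3  [terminal]
9. n4.tag = 17  [terminal]
10. n5.ok = -2  [g.tag - 19]
11. n5.val = -6  [B₀.lab + g.tag - 27]
12. n5.lab = 23  [d.lim + 20]
13. n6.lim = 29  [B.lab + 6]
14. n6.cnt = false  [B.val > -6]
15. n7.ok = -5  [terminal]
16. n8.lim = 16  [terminal]
17. n9.ok = 30  [terminal]
18. n6.hot = "xp"  ["xp"]
19. n10.ok = 3  [terminal]
20. n5.idx = true  [b.ok > 2]
21. n2.idx = false  [B₁.idx == false]
22. n11.ok = 0  [terminal]
23. n1.idx = false  [B₀.val > 5]
24. n0.lab = 15  [S.live + 21]

-6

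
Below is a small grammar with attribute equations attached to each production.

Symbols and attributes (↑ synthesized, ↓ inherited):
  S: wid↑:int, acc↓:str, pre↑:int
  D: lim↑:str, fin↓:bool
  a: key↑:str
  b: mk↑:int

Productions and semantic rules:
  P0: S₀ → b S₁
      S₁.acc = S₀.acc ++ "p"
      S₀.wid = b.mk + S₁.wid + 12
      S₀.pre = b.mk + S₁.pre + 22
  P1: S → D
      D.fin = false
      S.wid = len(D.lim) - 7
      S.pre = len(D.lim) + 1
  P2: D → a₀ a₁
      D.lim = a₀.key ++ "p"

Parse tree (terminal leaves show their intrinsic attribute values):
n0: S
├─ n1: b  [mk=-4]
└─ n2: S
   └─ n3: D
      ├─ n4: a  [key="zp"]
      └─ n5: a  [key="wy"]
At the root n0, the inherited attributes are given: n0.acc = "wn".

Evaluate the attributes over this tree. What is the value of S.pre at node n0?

22

1. n0.acc = "wn"  [given at root]
2. n1.mk = -4  [terminal]
3. n2.acc = "wnp"  [S₀.acc ++ "p"]
4. n3.fin = false  [false]
5. n4.key = "zp"  [terminal]
6. n5.key = "wy"  [terminal]
7. n3.lim = "zpp"  [a₀.key ++ "p"]
8. n2.wid = -4  [len(D.lim) - 7]
9. n2.pre = 4  [len(D.lim) + 1]
10. n0.wid = 4  [b.mk + S₁.wid + 12]
11. n0.pre = 22  [b.mk + S₁.pre + 22]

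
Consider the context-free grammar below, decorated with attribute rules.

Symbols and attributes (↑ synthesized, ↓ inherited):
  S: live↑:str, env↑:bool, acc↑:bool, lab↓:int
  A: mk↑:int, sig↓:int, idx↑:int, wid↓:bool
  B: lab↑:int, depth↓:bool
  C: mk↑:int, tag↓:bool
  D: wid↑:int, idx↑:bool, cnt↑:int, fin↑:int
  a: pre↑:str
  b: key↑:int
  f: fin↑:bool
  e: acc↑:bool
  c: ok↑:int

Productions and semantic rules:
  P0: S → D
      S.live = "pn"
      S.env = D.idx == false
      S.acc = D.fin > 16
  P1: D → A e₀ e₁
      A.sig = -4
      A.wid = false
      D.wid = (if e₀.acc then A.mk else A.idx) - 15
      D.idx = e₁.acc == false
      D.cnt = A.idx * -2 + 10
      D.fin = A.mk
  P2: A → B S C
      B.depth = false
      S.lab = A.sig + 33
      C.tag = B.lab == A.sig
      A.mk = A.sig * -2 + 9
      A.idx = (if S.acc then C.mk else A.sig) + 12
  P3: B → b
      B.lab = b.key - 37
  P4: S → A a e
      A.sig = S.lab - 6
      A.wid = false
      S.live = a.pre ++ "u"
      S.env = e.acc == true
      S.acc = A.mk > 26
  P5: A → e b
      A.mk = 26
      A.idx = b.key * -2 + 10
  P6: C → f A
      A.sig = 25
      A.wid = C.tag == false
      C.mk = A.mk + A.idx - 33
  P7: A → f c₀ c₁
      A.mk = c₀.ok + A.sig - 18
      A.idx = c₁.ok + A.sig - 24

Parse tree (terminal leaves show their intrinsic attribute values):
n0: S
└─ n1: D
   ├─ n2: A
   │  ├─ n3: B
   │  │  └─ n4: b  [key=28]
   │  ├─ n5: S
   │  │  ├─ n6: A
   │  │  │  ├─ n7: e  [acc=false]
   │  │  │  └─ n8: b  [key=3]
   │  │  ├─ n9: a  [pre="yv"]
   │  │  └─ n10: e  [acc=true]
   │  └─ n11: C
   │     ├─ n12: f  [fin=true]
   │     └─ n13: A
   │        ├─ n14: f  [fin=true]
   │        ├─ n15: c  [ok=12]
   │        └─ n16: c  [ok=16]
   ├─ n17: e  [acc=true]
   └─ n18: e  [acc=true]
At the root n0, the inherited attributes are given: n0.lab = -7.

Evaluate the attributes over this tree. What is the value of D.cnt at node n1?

-6

1. n0.lab = -7  [given at root]
2. n2.sig = -4  [-4]
3. n2.wid = false  [false]
4. n3.depth = false  [false]
5. n4.key = 28  [terminal]
6. n3.lab = -9  [b.key - 37]
7. n5.lab = 29  [A.sig + 33]
8. n6.sig = 23  [S.lab - 6]
9. n6.wid = false  [false]
10. n7.acc = false  [terminal]
11. n8.key = 3  [terminal]
12. n6.mk = 26  [26]
13. n6.idx = 4  [b.key * -2 + 10]
14. n9.pre = "yv"  [terminal]
15. n10.acc = true  [terminal]
16. n5.live = "yvu"  [a.pre ++ "u"]
17. n5.env = true  [e.acc == true]
18. n5.acc = false  [A.mk > 26]
19. n11.tag = false  [B.lab == A.sig]
20. n12.fin = true  [terminal]
21. n13.sig = 25  [25]
22. n13.wid = true  [C.tag == false]
23. n14.fin = true  [terminal]
24. n15.ok = 12  [terminal]
25. n16.ok = 16  [terminal]
26. n13.mk = 19  [c₀.ok + A.sig - 18]
27. n13.idx = 17  [c₁.ok + A.sig - 24]
28. n11.mk = 3  [A.mk + A.idx - 33]
29. n2.mk = 17  [A.sig * -2 + 9]
30. n2.idx = 8  [(if S.acc then C.mk else A.sig) + 12]
31. n17.acc = true  [terminal]
32. n18.acc = true  [terminal]
33. n1.wid = 2  [(if e₀.acc then A.mk else A.idx) - 15]
34. n1.idx = false  [e₁.acc == false]
35. n1.cnt = -6  [A.idx * -2 + 10]
36. n1.fin = 17  [A.mk]
37. n0.live = "pn"  ["pn"]
38. n0.env = true  [D.idx == false]
39. n0.acc = true  [D.fin > 16]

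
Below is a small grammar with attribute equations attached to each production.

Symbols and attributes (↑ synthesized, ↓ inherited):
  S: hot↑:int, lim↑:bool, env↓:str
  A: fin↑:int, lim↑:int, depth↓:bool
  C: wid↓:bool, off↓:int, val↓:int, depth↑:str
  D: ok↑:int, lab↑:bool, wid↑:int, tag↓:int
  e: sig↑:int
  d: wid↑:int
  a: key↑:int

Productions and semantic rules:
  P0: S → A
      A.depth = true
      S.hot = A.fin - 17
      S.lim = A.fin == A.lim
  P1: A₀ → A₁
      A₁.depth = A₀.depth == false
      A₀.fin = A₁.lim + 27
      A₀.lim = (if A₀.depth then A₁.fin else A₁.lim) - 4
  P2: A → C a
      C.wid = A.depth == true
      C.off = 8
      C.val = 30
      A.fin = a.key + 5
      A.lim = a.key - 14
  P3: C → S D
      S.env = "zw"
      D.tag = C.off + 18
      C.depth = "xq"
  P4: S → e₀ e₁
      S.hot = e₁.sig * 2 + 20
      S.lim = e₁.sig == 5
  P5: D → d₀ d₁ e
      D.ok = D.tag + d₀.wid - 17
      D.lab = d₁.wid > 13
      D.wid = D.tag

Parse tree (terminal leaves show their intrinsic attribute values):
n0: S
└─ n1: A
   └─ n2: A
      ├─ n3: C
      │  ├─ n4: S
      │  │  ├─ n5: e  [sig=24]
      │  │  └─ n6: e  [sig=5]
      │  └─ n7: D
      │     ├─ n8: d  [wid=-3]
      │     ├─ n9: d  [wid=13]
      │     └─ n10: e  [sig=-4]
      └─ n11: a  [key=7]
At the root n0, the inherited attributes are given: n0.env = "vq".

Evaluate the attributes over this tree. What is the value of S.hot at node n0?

3

1. n0.env = "vq"  [given at root]
2. n1.depth = true  [true]
3. n2.depth = false  [A₀.depth == false]
4. n3.wid = false  [A.depth == true]
5. n3.off = 8  [8]
6. n3.val = 30  [30]
7. n4.env = "zw"  ["zw"]
8. n5.sig = 24  [terminal]
9. n6.sig = 5  [terminal]
10. n4.hot = 30  [e₁.sig * 2 + 20]
11. n4.lim = true  [e₁.sig == 5]
12. n7.tag = 26  [C.off + 18]
13. n8.wid = -3  [terminal]
14. n9.wid = 13  [terminal]
15. n10.sig = -4  [terminal]
16. n7.ok = 6  [D.tag + d₀.wid - 17]
17. n7.lab = false  [d₁.wid > 13]
18. n7.wid = 26  [D.tag]
19. n3.depth = "xq"  ["xq"]
20. n11.key = 7  [terminal]
21. n2.fin = 12  [a.key + 5]
22. n2.lim = -7  [a.key - 14]
23. n1.fin = 20  [A₁.lim + 27]
24. n1.lim = 8  [(if A₀.depth then A₁.fin else A₁.lim) - 4]
25. n0.hot = 3  [A.fin - 17]
26. n0.lim = false  [A.fin == A.lim]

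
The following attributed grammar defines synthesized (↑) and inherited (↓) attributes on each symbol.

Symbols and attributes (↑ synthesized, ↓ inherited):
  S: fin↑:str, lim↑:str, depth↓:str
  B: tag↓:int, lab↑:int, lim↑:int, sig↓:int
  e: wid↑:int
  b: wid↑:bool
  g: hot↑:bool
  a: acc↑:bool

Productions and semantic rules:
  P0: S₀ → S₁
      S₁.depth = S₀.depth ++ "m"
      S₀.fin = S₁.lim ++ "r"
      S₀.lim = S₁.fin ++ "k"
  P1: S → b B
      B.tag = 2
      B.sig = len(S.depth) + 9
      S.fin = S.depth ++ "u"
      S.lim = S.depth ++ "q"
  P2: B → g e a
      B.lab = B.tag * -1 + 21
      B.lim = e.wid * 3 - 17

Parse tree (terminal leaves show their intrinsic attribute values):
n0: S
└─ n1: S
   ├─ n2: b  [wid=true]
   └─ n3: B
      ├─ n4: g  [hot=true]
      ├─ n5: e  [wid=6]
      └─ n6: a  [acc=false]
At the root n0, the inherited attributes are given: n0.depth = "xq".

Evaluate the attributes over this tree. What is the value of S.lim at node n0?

1. n0.depth = "xq"  [given at root]
2. n1.depth = "xqm"  [S₀.depth ++ "m"]
3. n2.wid = true  [terminal]
4. n3.tag = 2  [2]
5. n3.sig = 12  [len(S.depth) + 9]
6. n4.hot = true  [terminal]
7. n5.wid = 6  [terminal]
8. n6.acc = false  [terminal]
9. n3.lab = 19  [B.tag * -1 + 21]
10. n3.lim = 1  [e.wid * 3 - 17]
11. n1.fin = "xqmu"  [S.depth ++ "u"]
12. n1.lim = "xqmq"  [S.depth ++ "q"]
13. n0.fin = "xqmqr"  [S₁.lim ++ "r"]
14. n0.lim = "xqmuk"  [S₁.fin ++ "k"]

"xqmuk"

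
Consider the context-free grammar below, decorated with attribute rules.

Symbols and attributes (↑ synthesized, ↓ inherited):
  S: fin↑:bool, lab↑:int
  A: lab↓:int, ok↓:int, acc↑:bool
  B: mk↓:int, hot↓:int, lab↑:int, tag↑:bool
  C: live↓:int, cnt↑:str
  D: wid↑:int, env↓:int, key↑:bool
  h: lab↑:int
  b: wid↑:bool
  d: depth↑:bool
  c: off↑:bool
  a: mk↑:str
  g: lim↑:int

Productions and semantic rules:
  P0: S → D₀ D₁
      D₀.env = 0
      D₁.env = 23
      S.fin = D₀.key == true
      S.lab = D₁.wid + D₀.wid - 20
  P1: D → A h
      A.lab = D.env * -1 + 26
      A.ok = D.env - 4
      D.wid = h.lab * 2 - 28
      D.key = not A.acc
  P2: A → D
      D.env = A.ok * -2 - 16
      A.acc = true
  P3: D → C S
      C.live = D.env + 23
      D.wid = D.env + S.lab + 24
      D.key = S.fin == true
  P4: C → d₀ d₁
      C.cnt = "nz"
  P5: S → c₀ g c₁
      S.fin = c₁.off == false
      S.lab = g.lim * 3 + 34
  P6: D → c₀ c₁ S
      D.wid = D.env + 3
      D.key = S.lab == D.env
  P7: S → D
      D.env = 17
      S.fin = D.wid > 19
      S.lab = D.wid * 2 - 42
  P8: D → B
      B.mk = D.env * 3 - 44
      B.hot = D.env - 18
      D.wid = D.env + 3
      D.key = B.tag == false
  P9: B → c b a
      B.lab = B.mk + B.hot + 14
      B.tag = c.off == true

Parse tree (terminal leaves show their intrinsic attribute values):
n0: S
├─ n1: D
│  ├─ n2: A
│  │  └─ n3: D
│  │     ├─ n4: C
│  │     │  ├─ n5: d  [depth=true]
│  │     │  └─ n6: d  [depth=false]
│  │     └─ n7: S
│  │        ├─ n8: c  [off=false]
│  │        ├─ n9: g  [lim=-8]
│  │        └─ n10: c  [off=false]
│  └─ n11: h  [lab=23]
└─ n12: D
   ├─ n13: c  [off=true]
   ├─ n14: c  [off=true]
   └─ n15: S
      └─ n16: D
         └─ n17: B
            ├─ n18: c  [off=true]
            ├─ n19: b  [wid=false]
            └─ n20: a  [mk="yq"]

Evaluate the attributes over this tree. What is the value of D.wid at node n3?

26

1. n1.env = 0  [0]
2. n2.lab = 26  [D.env * -1 + 26]
3. n2.ok = -4  [D.env - 4]
4. n3.env = -8  [A.ok * -2 - 16]
5. n4.live = 15  [D.env + 23]
6. n5.depth = true  [terminal]
7. n6.depth = false  [terminal]
8. n4.cnt = "nz"  ["nz"]
9. n8.off = false  [terminal]
10. n9.lim = -8  [terminal]
11. n10.off = false  [terminal]
12. n7.fin = true  [c₁.off == false]
13. n7.lab = 10  [g.lim * 3 + 34]
14. n3.wid = 26  [D.env + S.lab + 24]
15. n3.key = true  [S.fin == true]
16. n2.acc = true  [true]
17. n11.lab = 23  [terminal]
18. n1.wid = 18  [h.lab * 2 - 28]
19. n1.key = false  [not A.acc]
20. n12.env = 23  [23]
21. n13.off = true  [terminal]
22. n14.off = true  [terminal]
23. n16.env = 17  [17]
24. n17.mk = 7  [D.env * 3 - 44]
25. n17.hot = -1  [D.env - 18]
26. n18.off = true  [terminal]
27. n19.wid = false  [terminal]
28. n20.mk = "yq"  [terminal]
29. n17.lab = 20  [B.mk + B.hot + 14]
30. n17.tag = true  [c.off == true]
31. n16.wid = 20  [D.env + 3]
32. n16.key = false  [B.tag == false]
33. n15.fin = true  [D.wid > 19]
34. n15.lab = -2  [D.wid * 2 - 42]
35. n12.wid = 26  [D.env + 3]
36. n12.key = false  [S.lab == D.env]
37. n0.fin = false  [D₀.key == true]
38. n0.lab = 24  [D₁.wid + D₀.wid - 20]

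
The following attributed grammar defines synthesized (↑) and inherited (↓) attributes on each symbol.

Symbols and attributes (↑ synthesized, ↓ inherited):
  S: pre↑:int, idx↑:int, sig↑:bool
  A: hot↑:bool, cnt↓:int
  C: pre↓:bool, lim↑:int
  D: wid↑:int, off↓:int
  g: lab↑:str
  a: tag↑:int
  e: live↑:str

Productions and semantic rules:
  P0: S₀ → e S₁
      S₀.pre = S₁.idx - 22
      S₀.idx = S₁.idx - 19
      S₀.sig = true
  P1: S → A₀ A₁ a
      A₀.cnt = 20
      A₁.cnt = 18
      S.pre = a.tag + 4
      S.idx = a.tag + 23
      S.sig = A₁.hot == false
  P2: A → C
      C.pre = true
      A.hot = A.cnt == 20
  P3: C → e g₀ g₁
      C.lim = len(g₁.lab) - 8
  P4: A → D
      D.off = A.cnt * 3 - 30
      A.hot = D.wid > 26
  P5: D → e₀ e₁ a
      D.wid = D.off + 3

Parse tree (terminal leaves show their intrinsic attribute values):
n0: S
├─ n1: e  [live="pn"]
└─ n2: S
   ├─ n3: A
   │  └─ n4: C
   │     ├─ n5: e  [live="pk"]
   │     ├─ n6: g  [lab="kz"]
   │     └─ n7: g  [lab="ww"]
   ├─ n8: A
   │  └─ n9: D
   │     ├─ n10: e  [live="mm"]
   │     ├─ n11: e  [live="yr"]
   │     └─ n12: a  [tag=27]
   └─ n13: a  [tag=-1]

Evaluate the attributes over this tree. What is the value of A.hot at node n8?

true

1. n1.live = "pn"  [terminal]
2. n3.cnt = 20  [20]
3. n4.pre = true  [true]
4. n5.live = "pk"  [terminal]
5. n6.lab = "kz"  [terminal]
6. n7.lab = "ww"  [terminal]
7. n4.lim = -6  [len(g₁.lab) - 8]
8. n3.hot = true  [A.cnt == 20]
9. n8.cnt = 18  [18]
10. n9.off = 24  [A.cnt * 3 - 30]
11. n10.live = "mm"  [terminal]
12. n11.live = "yr"  [terminal]
13. n12.tag = 27  [terminal]
14. n9.wid = 27  [D.off + 3]
15. n8.hot = true  [D.wid > 26]
16. n13.tag = -1  [terminal]
17. n2.pre = 3  [a.tag + 4]
18. n2.idx = 22  [a.tag + 23]
19. n2.sig = false  [A₁.hot == false]
20. n0.pre = 0  [S₁.idx - 22]
21. n0.idx = 3  [S₁.idx - 19]
22. n0.sig = true  [true]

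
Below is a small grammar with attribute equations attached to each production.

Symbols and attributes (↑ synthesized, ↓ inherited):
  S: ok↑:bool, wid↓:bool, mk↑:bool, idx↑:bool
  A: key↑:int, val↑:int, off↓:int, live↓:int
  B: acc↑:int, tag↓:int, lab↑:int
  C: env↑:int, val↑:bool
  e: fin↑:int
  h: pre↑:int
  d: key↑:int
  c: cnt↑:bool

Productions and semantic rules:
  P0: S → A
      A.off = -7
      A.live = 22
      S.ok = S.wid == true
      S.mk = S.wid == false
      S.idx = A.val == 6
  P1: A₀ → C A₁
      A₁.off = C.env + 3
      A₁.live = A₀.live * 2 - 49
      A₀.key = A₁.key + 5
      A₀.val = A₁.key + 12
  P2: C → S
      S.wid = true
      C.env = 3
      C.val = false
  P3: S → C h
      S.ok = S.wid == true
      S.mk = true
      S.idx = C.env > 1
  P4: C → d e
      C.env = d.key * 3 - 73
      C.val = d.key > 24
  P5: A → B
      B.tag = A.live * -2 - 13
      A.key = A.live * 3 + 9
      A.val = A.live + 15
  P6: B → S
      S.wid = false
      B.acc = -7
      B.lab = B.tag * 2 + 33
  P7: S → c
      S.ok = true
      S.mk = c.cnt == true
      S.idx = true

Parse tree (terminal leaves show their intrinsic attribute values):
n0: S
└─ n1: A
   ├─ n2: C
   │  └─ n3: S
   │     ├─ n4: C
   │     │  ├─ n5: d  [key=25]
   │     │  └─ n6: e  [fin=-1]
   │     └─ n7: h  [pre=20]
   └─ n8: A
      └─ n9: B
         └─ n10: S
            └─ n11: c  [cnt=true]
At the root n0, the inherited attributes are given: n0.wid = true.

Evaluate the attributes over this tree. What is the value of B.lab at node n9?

1. n0.wid = true  [given at root]
2. n1.off = -7  [-7]
3. n1.live = 22  [22]
4. n3.wid = true  [true]
5. n5.key = 25  [terminal]
6. n6.fin = -1  [terminal]
7. n4.env = 2  [d.key * 3 - 73]
8. n4.val = true  [d.key > 24]
9. n7.pre = 20  [terminal]
10. n3.ok = true  [S.wid == true]
11. n3.mk = true  [true]
12. n3.idx = true  [C.env > 1]
13. n2.env = 3  [3]
14. n2.val = false  [false]
15. n8.off = 6  [C.env + 3]
16. n8.live = -5  [A₀.live * 2 - 49]
17. n9.tag = -3  [A.live * -2 - 13]
18. n10.wid = false  [false]
19. n11.cnt = true  [terminal]
20. n10.ok = true  [true]
21. n10.mk = true  [c.cnt == true]
22. n10.idx = true  [true]
23. n9.acc = -7  [-7]
24. n9.lab = 27  [B.tag * 2 + 33]
25. n8.key = -6  [A.live * 3 + 9]
26. n8.val = 10  [A.live + 15]
27. n1.key = -1  [A₁.key + 5]
28. n1.val = 6  [A₁.key + 12]
29. n0.ok = true  [S.wid == true]
30. n0.mk = false  [S.wid == false]
31. n0.idx = true  [A.val == 6]

27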